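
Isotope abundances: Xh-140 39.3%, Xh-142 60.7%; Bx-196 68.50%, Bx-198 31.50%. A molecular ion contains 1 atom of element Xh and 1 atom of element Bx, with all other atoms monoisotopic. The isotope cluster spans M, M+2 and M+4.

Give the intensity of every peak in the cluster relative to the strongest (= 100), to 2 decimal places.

Element Xh pattern (n=1): 0.3930 : 0.6070
Element Bx pattern (n=1): 0.6850 : 0.3150
Convolve the two distributions (both contribute in 2-u steps):
  M: 0.3930×0.6850 = 0.269205
  M+2: 0.3930×0.3150 + 0.6070×0.6850 = 0.539590
  M+4: 0.6070×0.3150 = 0.191205
Scale to base peak (0.539590) = 100: 49.89 : 100.00 : 35.44

49.89 : 100.00 : 35.44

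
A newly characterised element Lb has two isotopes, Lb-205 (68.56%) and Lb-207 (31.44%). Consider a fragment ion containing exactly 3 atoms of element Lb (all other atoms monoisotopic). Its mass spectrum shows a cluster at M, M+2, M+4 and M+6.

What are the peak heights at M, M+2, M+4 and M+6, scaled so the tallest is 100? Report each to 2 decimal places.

72.69 : 100.00 : 45.86 : 7.01

Each Lb atom is independently Lb-205 (p = 0.6856) or Lb-207 (q = 0.3144); the cluster is the binomial expansion (p + q)^3.
P(M) = 0.6856^3 = 0.322264
P(M+2) = 3 × 0.6856^2 × 0.3144^1 = 0.443349
P(M+4) = 3 × 0.6856^1 × 0.3144^2 = 0.203309
P(M+6) = 0.3144^3 = 0.031078
The M+2 peak is largest (0.443349); scaling to 100 gives 72.69 : 100.00 : 45.86 : 7.01.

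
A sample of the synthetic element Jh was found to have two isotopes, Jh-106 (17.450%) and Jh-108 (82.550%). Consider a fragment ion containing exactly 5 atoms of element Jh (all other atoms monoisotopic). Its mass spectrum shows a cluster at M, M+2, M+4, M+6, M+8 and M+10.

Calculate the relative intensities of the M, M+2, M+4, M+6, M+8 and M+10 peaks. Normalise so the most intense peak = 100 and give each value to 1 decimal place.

Each Jh atom is independently Jh-106 (p = 0.17450) or Jh-108 (q = 0.82550); the cluster is the binomial expansion (p + q)^5.
P(M) = 0.17450^5 = 0.000162
P(M+2) = 5 × 0.17450^4 × 0.82550^1 = 0.003827
P(M+4) = 10 × 0.17450^3 × 0.82550^2 = 0.036209
P(M+6) = 10 × 0.17450^2 × 0.82550^3 = 0.171294
P(M+8) = 5 × 0.17450^1 × 0.82550^4 = 0.405167
P(M+10) = 0.82550^5 = 0.383341
The M+8 peak is largest (0.405167); scaling to 100 gives 0.0 : 0.9 : 8.9 : 42.3 : 100.0 : 94.6.

0.0 : 0.9 : 8.9 : 42.3 : 100.0 : 94.6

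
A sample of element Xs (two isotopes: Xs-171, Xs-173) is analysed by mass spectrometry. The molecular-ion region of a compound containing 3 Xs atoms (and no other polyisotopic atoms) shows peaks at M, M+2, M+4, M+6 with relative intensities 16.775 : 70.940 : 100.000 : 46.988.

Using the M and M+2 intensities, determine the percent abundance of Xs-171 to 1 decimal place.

41.5%

Let p = fractional abundance of Xs-171. I(M+2)/I(M) = [C(3,1)·p^2·(1−p)] / p^3 = 3·(1−p)/p = 70.940/16.775 = 4.2289
(1−p)/p = 4.2289/3 = 1.4096  ⇒  p = 1/(1 + 1.4096) = 0.4150
Xs-171: 41.5%, Xs-173: 58.5%.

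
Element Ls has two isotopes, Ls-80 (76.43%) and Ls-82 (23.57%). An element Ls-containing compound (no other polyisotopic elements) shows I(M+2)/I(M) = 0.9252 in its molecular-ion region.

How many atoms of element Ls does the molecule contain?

For n independent Ls atoms, I(M+2)/I(M) = n · (abundance Ls-82) / (abundance Ls-80) = n · 0.2357/0.7643.
n = 0.9252 × 0.7643/0.2357 = 3.00 ≈ 3

3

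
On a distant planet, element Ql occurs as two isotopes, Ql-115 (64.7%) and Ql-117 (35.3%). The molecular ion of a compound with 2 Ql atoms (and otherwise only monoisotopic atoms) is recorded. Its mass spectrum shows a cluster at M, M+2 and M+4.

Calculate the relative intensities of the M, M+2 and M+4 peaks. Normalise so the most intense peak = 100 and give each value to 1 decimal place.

Expanding (0.647 + 0.353)^2:
P(M) = 0.647^2 = 0.418609
P(M+2) = 2 × 0.647^1 × 0.353^1 = 0.456782
P(M+4) = 0.353^2 = 0.124609
The M+2 peak is largest (0.456782); scaling to 100 gives 91.6 : 100.0 : 27.3.

91.6 : 100.0 : 27.3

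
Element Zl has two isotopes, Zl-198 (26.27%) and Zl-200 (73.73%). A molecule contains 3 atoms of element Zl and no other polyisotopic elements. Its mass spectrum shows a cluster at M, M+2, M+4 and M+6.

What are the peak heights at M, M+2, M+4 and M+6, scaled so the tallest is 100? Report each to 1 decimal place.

4.2 : 35.6 : 100.0 : 93.6

Expanding (0.2627 + 0.7373)^3:
P(M) = 0.2627^3 = 0.018129
P(M+2) = 3 × 0.2627^2 × 0.7373^1 = 0.152646
P(M+4) = 3 × 0.2627^1 × 0.7373^2 = 0.428420
P(M+6) = 0.7373^3 = 0.400805
The M+4 peak is largest (0.428420); scaling to 100 gives 4.2 : 35.6 : 100.0 : 93.6.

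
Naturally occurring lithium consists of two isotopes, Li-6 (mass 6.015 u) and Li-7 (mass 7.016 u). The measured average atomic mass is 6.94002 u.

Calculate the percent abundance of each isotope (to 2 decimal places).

Li-6: 7.59%, Li-7: 92.41%

Let x be the fractional abundance of Li-6; then Li-7 has abundance 1 − x.
6.015·x + 7.016·(1 − x) = 6.94002
(6.015 − 7.016)·x = 6.94002 − 7.016
x = -0.07598 / -1.001 = 0.07590 → 7.59% Li-6, 92.41% Li-7.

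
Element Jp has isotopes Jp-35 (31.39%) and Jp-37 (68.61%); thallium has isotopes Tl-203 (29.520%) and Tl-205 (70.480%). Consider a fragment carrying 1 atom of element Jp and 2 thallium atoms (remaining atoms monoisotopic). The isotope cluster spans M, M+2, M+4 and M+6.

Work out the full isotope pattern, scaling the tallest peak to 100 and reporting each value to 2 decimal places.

6.20 : 43.13 : 100.00 : 77.21

Element Jp pattern (n=1): 0.3139 : 0.6861
Thallium pattern (n=2): 0.08714304 : 0.41611392 : 0.49674304
Convolve the two distributions (both contribute in 2-u steps):
  M: 0.3139×0.08714304 = 0.027354
  M+2: 0.3139×0.41611392 + 0.6861×0.08714304 = 0.190407
  M+4: 0.3139×0.49674304 + 0.6861×0.41611392 = 0.441423
  M+6: 0.6861×0.49674304 = 0.340815
Scale to base peak (0.441423) = 100: 6.20 : 43.13 : 100.00 : 77.21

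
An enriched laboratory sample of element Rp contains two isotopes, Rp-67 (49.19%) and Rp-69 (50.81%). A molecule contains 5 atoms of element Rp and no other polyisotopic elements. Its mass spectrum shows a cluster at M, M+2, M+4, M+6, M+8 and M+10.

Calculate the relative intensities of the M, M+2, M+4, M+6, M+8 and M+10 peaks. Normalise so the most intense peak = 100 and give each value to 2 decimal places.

Expanding (0.4919 + 0.5081)^5:
P(M) = 0.4919^5 = 0.028799
P(M+2) = 5 × 0.4919^4 × 0.5081^1 = 0.148740
P(M+4) = 10 × 0.4919^3 × 0.5081^2 = 0.307276
P(M+6) = 10 × 0.4919^2 × 0.5081^3 = 0.317396
P(M+8) = 5 × 0.4919^1 × 0.5081^4 = 0.163924
P(M+10) = 0.5081^5 = 0.033865
The M+6 peak is largest (0.317396); scaling to 100 gives 9.07 : 46.86 : 96.81 : 100.00 : 51.65 : 10.67.

9.07 : 46.86 : 96.81 : 100.00 : 51.65 : 10.67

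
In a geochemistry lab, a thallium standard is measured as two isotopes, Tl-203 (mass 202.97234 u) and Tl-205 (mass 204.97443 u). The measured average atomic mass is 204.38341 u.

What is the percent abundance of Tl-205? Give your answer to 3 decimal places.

With x = fraction of Tl-203 (so Tl-205 is 1 − x):
202.97234·x + 204.97443·(1 − x) = 204.38341
(202.97234 − 204.97443)·x = 204.38341 − 204.97443
x = -0.59102 / -2.00209 = 0.29520 → 29.520% Tl-203, 70.480% Tl-205.

70.480%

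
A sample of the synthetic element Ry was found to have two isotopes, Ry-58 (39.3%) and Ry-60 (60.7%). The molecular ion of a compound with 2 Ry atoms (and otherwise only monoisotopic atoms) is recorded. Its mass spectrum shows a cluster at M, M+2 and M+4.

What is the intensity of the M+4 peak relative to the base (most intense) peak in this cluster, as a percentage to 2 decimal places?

(0.393 + 0.607)^2 gives M 0.1544, M+2 0.4771, M+4 0.3684; the largest is M+2.
P(M+2) = C(2,1) × 0.393^1 × 0.607^1 = 2 × 0.3930 × 0.6070 = 0.477102 (base)
P(M+4) = C(2,2) × 0.393^0 × 0.607^2 = 1 × 1.0000 × 0.368449 = 0.368449
Relative intensity = 0.368449 / 0.477102 × 100 = 77.23

77.23%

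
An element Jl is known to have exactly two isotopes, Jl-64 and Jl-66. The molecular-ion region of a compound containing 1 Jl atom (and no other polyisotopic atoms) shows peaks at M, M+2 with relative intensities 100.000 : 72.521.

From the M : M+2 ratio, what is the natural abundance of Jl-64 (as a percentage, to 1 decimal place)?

Write p for the Jl-64 fraction. I(M+2)/I(M) = [C(1,1)·p^0·(1−p)] / p^1 = 1·(1−p)/p = 72.521/100.000 = 0.7252
(1−p)/p = 0.7252/1 = 0.7252  ⇒  p = 1/(1 + 0.7252) = 0.5796
Jl-64: 58.0%, Jl-66: 42.0%.

58.0%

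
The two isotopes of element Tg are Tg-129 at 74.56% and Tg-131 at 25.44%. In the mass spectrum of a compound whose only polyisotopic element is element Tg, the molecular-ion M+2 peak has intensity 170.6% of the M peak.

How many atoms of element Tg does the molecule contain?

With n Tg atoms, P(M+2)/P(M) = C(n,1)·p^(n−1)q / p^n = n·q/p = n · 0.2544/0.7456.
n = 1.706 × 0.7456/0.2544 = 5.00 ≈ 5

5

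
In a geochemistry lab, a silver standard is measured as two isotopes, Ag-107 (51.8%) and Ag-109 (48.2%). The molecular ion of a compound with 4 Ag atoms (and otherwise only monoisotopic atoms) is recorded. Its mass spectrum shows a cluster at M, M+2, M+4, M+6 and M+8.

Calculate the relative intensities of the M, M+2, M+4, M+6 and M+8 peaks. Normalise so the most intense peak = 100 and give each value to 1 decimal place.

19.2 : 71.6 : 100.0 : 62.0 : 14.4

Expanding (0.518 + 0.482)^4:
P(M) = 0.518^4 = 0.071998
P(M+2) = 4 × 0.518^3 × 0.482^1 = 0.267976
P(M+4) = 6 × 0.518^2 × 0.482^2 = 0.374029
P(M+6) = 4 × 0.518^1 × 0.482^3 = 0.232023
P(M+8) = 0.482^4 = 0.053974
The M+4 peak is largest (0.374029); scaling to 100 gives 19.2 : 71.6 : 100.0 : 62.0 : 14.4.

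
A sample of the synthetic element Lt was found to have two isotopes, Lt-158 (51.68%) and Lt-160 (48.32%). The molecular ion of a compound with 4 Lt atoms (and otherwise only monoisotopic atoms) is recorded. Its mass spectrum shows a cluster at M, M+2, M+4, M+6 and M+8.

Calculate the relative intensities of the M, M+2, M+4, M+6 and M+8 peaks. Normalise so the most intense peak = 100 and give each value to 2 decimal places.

Each Lt atom is independently Lt-158 (p = 0.5168) or Lt-160 (q = 0.4832); the cluster is the binomial expansion (p + q)^4.
P(M) = 0.5168^4 = 0.071333
P(M+2) = 4 × 0.5168^3 × 0.4832^1 = 0.266781
P(M+4) = 6 × 0.5168^2 × 0.4832^2 = 0.374154
P(M+6) = 4 × 0.5168^1 × 0.4832^3 = 0.233219
P(M+8) = 0.4832^4 = 0.054514
The M+4 peak is largest (0.374154); scaling to 100 gives 19.07 : 71.30 : 100.00 : 62.33 : 14.57.

19.07 : 71.30 : 100.00 : 62.33 : 14.57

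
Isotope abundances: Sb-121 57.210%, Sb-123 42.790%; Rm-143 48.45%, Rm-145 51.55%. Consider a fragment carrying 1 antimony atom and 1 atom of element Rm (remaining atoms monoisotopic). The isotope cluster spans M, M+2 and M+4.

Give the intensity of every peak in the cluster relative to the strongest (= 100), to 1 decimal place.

55.2 : 100.0 : 43.9

Antimony pattern (n=1): 0.5721 : 0.4279
Element Rm pattern (n=1): 0.4845 : 0.5155
Convolve the two distributions (both contribute in 2-u steps):
  M: 0.5721×0.4845 = 0.277182
  M+2: 0.5721×0.5155 + 0.4279×0.4845 = 0.502235
  M+4: 0.4279×0.5155 = 0.220582
Scale to base peak (0.502235) = 100: 55.2 : 100.0 : 43.9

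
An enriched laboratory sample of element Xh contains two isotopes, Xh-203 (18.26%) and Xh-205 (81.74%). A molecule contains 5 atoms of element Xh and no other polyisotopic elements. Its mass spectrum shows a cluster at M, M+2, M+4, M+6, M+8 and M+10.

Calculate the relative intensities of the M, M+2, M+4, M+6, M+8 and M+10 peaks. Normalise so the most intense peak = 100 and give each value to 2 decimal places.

0.05 : 1.11 : 9.98 : 44.68 : 100.00 : 89.53

Expanding (0.1826 + 0.8174)^5:
P(M) = 0.1826^5 = 0.000203
P(M+2) = 5 × 0.1826^4 × 0.8174^1 = 0.004544
P(M+4) = 10 × 0.1826^3 × 0.8174^2 = 0.040679
P(M+6) = 10 × 0.1826^2 × 0.8174^3 = 0.182098
P(M+8) = 5 × 0.1826^1 × 0.8174^4 = 0.407577
P(M+10) = 0.8174^5 = 0.364899
The M+8 peak is largest (0.407577); scaling to 100 gives 0.05 : 1.11 : 9.98 : 44.68 : 100.00 : 89.53.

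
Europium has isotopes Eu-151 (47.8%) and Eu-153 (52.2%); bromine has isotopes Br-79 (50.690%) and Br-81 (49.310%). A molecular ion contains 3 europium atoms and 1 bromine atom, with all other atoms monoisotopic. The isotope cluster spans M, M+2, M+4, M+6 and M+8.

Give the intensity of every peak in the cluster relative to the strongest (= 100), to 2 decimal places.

14.78 : 62.81 : 100.00 : 70.70 : 18.73

Europium pattern (n=3): 0.10921535 : 0.35780594 : 0.39074206 : 0.14223665
Bromine pattern (n=1): 0.5069 : 0.4931
Convolve the two distributions (both contribute in 2-u steps):
  M: 0.10921535×0.5069 = 0.055361
  M+2: 0.10921535×0.4931 + 0.35780594×0.5069 = 0.235226
  M+4: 0.35780594×0.4931 + 0.39074206×0.5069 = 0.374501
  M+6: 0.39074206×0.4931 + 0.14223665×0.5069 = 0.264775
  M+8: 0.14223665×0.4931 = 0.070137
Scale to base peak (0.374501) = 100: 14.78 : 62.81 : 100.00 : 70.70 : 18.73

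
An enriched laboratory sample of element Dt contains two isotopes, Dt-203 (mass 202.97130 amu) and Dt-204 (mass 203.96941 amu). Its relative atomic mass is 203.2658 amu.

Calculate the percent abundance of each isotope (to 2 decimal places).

Dt-203: 70.49%, Dt-204: 29.51%

Writing the weighted mean with unknown fraction x of Dt-203:
202.97130·x + 203.96941·(1 − x) = 203.2658
(202.97130 − 203.96941)·x = 203.2658 − 203.96941
x = -0.70361 / -0.99811 = 0.70494 → 70.49% Dt-203, 29.51% Dt-204.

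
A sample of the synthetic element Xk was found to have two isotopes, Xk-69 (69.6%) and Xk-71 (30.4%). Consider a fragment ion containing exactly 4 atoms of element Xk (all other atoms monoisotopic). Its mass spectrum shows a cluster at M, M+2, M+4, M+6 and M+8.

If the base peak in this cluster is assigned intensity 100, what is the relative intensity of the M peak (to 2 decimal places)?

Binomial terms of (0.696 + 0.304)^4: M 0.2347, M+2 0.4100, M+4 0.2686, M+6 0.0782, M+8 0.0085 → M+2 is the base peak.
P(M+2) = C(4,1) × 0.696^3 × 0.304^1 = 4 × 0.33715354 × 0.3040 = 0.409979 (base)
P(M) = C(4,0) × 0.696^4 × 0.304^0 = 1 × 0.23465886 × 1.0000 = 0.234659
Relative intensity = 0.234659 / 0.409979 × 100 = 57.24

57.24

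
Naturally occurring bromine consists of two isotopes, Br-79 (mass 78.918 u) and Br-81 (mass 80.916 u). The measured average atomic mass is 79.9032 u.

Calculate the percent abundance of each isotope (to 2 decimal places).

Br-79: 50.69%, Br-81: 49.31%

Let x be the fractional abundance of Br-79; then Br-81 has abundance 1 − x.
78.918·x + 80.916·(1 − x) = 79.9032
(78.918 − 80.916)·x = 79.9032 − 80.916
x = -1.0128 / -1.998 = 0.50691 → 50.69% Br-79, 49.31% Br-81.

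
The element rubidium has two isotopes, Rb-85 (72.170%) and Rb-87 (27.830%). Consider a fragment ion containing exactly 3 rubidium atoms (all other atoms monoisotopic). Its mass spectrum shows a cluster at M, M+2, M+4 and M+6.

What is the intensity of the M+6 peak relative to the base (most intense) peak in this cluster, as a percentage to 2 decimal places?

4.96%

Term probabilities: M 0.3759, M+2 0.4349, M+4 0.1677, M+6 0.0216. Base peak = M+2.
P(M+2) = C(3,1) × 0.72170^2 × 0.27830^1 = 3 × 0.52085089 × 0.2783 = 0.434858 (base)
P(M+6) = C(3,3) × 0.72170^0 × 0.27830^3 = 1 × 1.0000 × 0.02155458 = 0.021555
Relative intensity = 0.021555 / 0.434858 × 100 = 4.96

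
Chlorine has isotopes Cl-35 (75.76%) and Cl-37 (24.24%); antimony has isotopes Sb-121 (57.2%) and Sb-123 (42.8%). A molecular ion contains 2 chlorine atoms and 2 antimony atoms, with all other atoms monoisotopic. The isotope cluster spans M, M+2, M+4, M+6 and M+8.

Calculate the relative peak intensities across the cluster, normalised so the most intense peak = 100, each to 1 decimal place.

46.8 : 100.0 : 75.8 : 23.9 : 2.7

Chlorine pattern (n=2): 0.57395776 : 0.36728448 : 0.05875776
Antimony pattern (n=2): 0.327184 : 0.489632 : 0.183184
Convolve the two distributions (both contribute in 2-u steps):
  M: 0.57395776×0.327184 = 0.187790
  M+2: 0.57395776×0.489632 + 0.36728448×0.327184 = 0.401198
  M+4: 0.57395776×0.183184 + 0.36728448×0.489632 + 0.05875776×0.327184 = 0.304199
  M+6: 0.36728448×0.183184 + 0.05875776×0.489632 = 0.096050
  M+8: 0.05875776×0.183184 = 0.010763
Scale to base peak (0.401198) = 100: 46.8 : 100.0 : 75.8 : 23.9 : 2.7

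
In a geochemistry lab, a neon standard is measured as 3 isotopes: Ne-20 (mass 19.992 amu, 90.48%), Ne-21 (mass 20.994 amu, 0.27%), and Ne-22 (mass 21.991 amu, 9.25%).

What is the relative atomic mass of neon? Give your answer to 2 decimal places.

20.18 amu

Weight each isotope mass by its fractional abundance: 0.9048 × 19.992 + 0.0027 × 20.994 + 0.0925 × 21.991
= 18.0888 + 0.0567 + 2.0342 = 20.1797 amu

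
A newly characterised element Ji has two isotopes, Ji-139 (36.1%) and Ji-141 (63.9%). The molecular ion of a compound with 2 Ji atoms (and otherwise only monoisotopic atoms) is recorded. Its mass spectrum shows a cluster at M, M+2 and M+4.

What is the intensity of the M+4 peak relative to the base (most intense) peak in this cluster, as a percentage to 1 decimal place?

88.5%

Term probabilities: M 0.1303, M+2 0.4614, M+4 0.4083. Base peak = M+2.
P(M+2) = C(2,1) × 0.361^1 × 0.639^1 = 2 × 0.3610 × 0.6390 = 0.461358 (base)
P(M+4) = C(2,2) × 0.361^0 × 0.639^2 = 1 × 1.0000 × 0.408321 = 0.408321
Relative intensity = 0.408321 / 0.461358 × 100 = 88.5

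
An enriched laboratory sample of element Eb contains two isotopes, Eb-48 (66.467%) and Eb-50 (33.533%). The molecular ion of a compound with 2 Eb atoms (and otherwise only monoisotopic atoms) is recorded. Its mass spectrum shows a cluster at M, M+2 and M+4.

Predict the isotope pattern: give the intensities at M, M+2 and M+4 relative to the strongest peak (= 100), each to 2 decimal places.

The 2 Eb atoms are independent, so intensities follow the terms of (0.66467 + 0.33533)^2.
P(M) = 0.66467^2 = 0.441786
P(M+2) = 2 × 0.66467^1 × 0.33533^1 = 0.445768
P(M+4) = 0.33533^2 = 0.112446
The M+2 peak is largest (0.445768); scaling to 100 gives 99.11 : 100.00 : 25.23.

99.11 : 100.00 : 25.23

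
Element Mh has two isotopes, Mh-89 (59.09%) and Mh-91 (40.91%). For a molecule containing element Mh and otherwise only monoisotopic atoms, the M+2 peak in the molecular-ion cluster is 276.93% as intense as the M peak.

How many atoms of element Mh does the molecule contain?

For n independent Mh atoms, I(M+2)/I(M) = n · (abundance Mh-91) / (abundance Mh-89) = n · 0.4091/0.5909.
n = 2.7693 × 0.5909/0.4091 = 4.00 ≈ 4

4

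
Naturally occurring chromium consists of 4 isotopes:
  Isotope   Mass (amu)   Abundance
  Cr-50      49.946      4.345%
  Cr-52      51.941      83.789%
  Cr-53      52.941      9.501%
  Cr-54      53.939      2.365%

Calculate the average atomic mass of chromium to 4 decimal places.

51.9966 amu

The abundance-weighted mean is 0.04345 × 49.946 + 0.83789 × 51.941 + 0.09501 × 52.941 + 0.02365 × 53.939
= 2.17015 + 43.52084 + 5.02992 + 1.27566 = 51.99657 amu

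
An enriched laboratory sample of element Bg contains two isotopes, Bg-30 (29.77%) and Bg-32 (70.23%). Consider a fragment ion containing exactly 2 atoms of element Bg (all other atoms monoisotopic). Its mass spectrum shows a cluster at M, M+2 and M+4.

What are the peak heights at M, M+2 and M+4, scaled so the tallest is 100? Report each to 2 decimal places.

Expanding (0.2977 + 0.7023)^2:
P(M) = 0.2977^2 = 0.088625
P(M+2) = 2 × 0.2977^1 × 0.7023^1 = 0.418149
P(M+4) = 0.7023^2 = 0.493225
The M+4 peak is largest (0.493225); scaling to 100 gives 17.97 : 84.78 : 100.00.

17.97 : 84.78 : 100.00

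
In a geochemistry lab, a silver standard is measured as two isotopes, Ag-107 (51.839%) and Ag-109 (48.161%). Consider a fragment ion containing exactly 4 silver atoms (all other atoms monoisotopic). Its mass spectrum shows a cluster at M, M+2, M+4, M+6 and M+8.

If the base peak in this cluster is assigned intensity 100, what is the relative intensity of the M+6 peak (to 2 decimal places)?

Term probabilities: M 0.0722, M+2 0.2684, M+4 0.3740, M+6 0.2316, M+8 0.0538. Base peak = M+4.
P(M+4) = C(4,2) × 0.51839^2 × 0.48161^2 = 6 × 0.26872819 × 0.23194819 = 0.373986 (base)
P(M+6) = C(4,3) × 0.51839^1 × 0.48161^3 = 4 × 0.51839 × 0.11170857 = 0.231634
Relative intensity = 0.231634 / 0.373986 × 100 = 61.94

61.94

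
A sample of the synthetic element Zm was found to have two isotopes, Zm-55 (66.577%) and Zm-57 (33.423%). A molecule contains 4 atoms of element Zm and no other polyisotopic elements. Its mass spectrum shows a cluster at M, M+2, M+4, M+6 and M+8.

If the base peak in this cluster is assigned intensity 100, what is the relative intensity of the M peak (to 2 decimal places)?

49.80

Term probabilities: M 0.1965, M+2 0.3945, M+4 0.2971, M+6 0.0994, M+8 0.0125. Base peak = M+2.
P(M+2) = C(4,1) × 0.66577^3 × 0.33423^1 = 4 × 0.29510235 × 0.33423 = 0.394528 (base)
P(M) = C(4,0) × 0.66577^4 × 0.33423^0 = 1 × 0.19647029 × 1.0000 = 0.196470
Relative intensity = 0.196470 / 0.394528 × 100 = 49.80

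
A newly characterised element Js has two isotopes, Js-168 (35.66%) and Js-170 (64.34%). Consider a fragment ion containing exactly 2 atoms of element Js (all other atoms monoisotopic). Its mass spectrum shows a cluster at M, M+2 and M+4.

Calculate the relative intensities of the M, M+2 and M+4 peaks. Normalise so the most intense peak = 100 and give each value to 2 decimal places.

27.71 : 100.00 : 90.21

The 2 Js atoms are independent, so intensities follow the terms of (0.3566 + 0.6434)^2.
P(M) = 0.3566^2 = 0.127164
P(M+2) = 2 × 0.3566^1 × 0.6434^1 = 0.458873
P(M+4) = 0.6434^2 = 0.413964
The M+2 peak is largest (0.458873); scaling to 100 gives 27.71 : 100.00 : 90.21.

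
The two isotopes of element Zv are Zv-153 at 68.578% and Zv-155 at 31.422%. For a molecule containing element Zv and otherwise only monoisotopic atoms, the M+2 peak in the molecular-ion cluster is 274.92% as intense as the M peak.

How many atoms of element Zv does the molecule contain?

6

For n independent Zv atoms, I(M+2)/I(M) = n · (abundance Zv-155) / (abundance Zv-153) = n · 0.31422/0.68578.
n = 2.7492 × 0.68578/0.31422 = 6.00 ≈ 6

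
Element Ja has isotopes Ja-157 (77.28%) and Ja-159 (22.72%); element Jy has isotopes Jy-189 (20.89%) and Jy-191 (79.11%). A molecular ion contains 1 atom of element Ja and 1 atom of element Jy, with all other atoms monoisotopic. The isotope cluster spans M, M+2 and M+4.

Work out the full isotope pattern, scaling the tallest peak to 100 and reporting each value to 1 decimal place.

24.5 : 100.0 : 27.3

Element Ja pattern (n=1): 0.7728 : 0.2272
Element Jy pattern (n=1): 0.2089 : 0.7911
Convolve the two distributions (both contribute in 2-u steps):
  M: 0.7728×0.2089 = 0.161438
  M+2: 0.7728×0.7911 + 0.2272×0.2089 = 0.658824
  M+4: 0.2272×0.7911 = 0.179738
Scale to base peak (0.658824) = 100: 24.5 : 100.0 : 27.3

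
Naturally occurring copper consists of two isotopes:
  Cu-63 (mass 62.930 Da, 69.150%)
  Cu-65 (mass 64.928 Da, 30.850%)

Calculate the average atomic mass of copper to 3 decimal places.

Ar = Σ fᵢ·mᵢ = 0.69150 × 62.930 + 0.30850 × 64.928
= 43.5161 + 20.0303 = 63.5464 Da

63.546 Da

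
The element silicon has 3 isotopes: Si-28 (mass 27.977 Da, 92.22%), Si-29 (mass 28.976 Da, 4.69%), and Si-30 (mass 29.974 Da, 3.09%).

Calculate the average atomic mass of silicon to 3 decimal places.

Ar = Σ fᵢ·mᵢ = 0.9222 × 27.977 + 0.0469 × 28.976 + 0.0309 × 29.974
= 25.8004 + 1.3590 + 0.9262 = 28.0856 Da

28.086 Da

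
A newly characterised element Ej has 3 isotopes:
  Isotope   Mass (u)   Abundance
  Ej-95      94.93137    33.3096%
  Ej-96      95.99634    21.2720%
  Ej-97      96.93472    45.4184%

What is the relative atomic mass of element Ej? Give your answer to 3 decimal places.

Ar = Σ fᵢ·mᵢ = 0.333096 × 94.93137 + 0.212720 × 95.99634 + 0.454184 × 96.93472
= 31.621260 + 20.420341 + 44.026199 = 96.067800 u

96.068 u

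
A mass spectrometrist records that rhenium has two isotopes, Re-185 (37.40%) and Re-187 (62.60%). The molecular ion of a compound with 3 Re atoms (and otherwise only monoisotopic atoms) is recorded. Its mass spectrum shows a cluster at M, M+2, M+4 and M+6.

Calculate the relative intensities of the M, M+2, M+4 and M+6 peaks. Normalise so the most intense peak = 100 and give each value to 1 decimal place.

11.9 : 59.7 : 100.0 : 55.8

Expanding (0.3740 + 0.6260)^3:
P(M) = 0.3740^3 = 0.052314
P(M+2) = 3 × 0.3740^2 × 0.6260^1 = 0.262687
P(M+4) = 3 × 0.3740^1 × 0.6260^2 = 0.439685
P(M+6) = 0.6260^3 = 0.245314
The M+4 peak is largest (0.439685); scaling to 100 gives 11.9 : 59.7 : 100.0 : 55.8.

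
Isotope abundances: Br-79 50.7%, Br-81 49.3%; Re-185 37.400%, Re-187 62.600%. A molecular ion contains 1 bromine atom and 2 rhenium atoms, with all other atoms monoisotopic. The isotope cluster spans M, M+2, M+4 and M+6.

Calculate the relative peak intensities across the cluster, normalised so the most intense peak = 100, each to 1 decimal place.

16.5 : 71.3 : 100.0 : 45.0

Bromine pattern (n=1): 0.5070 : 0.4930
Rhenium pattern (n=2): 0.139876 : 0.468248 : 0.391876
Convolve the two distributions (both contribute in 2-u steps):
  M: 0.5070×0.139876 = 0.070917
  M+2: 0.5070×0.468248 + 0.4930×0.139876 = 0.306361
  M+4: 0.5070×0.391876 + 0.4930×0.468248 = 0.429527
  M+6: 0.4930×0.391876 = 0.193195
Scale to base peak (0.429527) = 100: 16.5 : 71.3 : 100.0 : 45.0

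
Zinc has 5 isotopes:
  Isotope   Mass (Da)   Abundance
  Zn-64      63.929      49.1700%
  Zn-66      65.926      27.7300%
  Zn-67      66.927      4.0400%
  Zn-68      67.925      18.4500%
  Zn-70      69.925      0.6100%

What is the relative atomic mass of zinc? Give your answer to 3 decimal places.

The abundance-weighted mean is 0.491700 × 63.929 + 0.277300 × 65.926 + 0.040400 × 66.927 + 0.184500 × 67.925 + 0.006100 × 69.925
= 31.4339 + 18.2813 + 2.7039 + 12.5322 + 0.4265 = 65.3778 Da

65.378 Da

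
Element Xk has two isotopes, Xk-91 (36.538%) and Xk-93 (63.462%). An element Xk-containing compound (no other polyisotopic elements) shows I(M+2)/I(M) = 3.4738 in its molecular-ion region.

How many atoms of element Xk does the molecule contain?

2

The M+2/M ratio from n Xk atoms is n · q/p = n · 0.63462/0.36538.
n = 3.4738 × 0.36538/0.63462 = 2.00 ≈ 2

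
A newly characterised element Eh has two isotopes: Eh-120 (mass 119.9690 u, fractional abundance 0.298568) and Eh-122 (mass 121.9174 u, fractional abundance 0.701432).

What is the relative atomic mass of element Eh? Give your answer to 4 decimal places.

The abundance-weighted mean is 0.298568 × 119.9690 + 0.701432 × 121.9174
= 35.81890 + 85.51677 = 121.33567 u

121.3357 u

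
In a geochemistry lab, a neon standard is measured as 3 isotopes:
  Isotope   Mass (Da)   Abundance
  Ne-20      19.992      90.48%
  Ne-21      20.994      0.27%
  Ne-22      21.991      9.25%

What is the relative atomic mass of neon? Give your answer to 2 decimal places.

20.18 Da

Weight each isotope mass by its fractional abundance: 0.9048 × 19.992 + 0.0027 × 20.994 + 0.0925 × 21.991
= 18.0888 + 0.0567 + 2.0342 = 20.1797 Da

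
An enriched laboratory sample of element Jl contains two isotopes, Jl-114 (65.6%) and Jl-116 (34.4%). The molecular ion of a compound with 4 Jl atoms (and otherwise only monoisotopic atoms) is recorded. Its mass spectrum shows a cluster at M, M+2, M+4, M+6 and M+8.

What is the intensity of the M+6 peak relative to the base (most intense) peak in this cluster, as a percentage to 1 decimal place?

Binomial terms of (0.656 + 0.344)^4: M 0.1852, M+2 0.3884, M+4 0.3055, M+6 0.1068, M+8 0.0140 → M+2 is the base peak.
P(M+2) = C(4,1) × 0.656^3 × 0.344^1 = 4 × 0.28230042 × 0.3440 = 0.388445 (base)
P(M+6) = C(4,3) × 0.656^1 × 0.344^3 = 4 × 0.6560 × 0.04070758 = 0.106817
Relative intensity = 0.106817 / 0.388445 × 100 = 27.5

27.5%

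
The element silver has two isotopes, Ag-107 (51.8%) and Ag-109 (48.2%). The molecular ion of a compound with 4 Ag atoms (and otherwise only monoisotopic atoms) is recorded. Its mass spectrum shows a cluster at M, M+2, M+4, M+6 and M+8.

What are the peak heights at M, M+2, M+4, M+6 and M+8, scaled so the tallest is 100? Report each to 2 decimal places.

19.25 : 71.65 : 100.00 : 62.03 : 14.43

Expanding (0.518 + 0.482)^4:
P(M) = 0.518^4 = 0.071998
P(M+2) = 4 × 0.518^3 × 0.482^1 = 0.267976
P(M+4) = 6 × 0.518^2 × 0.482^2 = 0.374029
P(M+6) = 4 × 0.518^1 × 0.482^3 = 0.232023
P(M+8) = 0.482^4 = 0.053974
The M+4 peak is largest (0.374029); scaling to 100 gives 19.25 : 71.65 : 100.00 : 62.03 : 14.43.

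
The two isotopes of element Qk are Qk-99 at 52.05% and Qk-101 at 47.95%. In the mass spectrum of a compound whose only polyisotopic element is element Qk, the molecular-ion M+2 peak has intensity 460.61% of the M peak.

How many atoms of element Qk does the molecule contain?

5

For n independent Qk atoms, I(M+2)/I(M) = n · (abundance Qk-101) / (abundance Qk-99) = n · 0.4795/0.5205.
n = 4.6061 × 0.5205/0.4795 = 5.00 ≈ 5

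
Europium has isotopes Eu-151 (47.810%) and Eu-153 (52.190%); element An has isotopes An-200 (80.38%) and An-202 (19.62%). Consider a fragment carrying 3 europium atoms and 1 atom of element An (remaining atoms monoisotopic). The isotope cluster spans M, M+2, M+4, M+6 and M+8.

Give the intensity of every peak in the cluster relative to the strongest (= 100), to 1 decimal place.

22.9 : 80.4 : 100.0 : 49.7 : 7.3

Europium pattern (n=3): 0.10928391 : 0.3578871 : 0.39067407 : 0.14215492
Element An pattern (n=1): 0.8038 : 0.1962
Convolve the two distributions (both contribute in 2-u steps):
  M: 0.10928391×0.8038 = 0.087842
  M+2: 0.10928391×0.1962 + 0.3578871×0.8038 = 0.309111
  M+4: 0.3578871×0.1962 + 0.39067407×0.8038 = 0.384241
  M+6: 0.39067407×0.1962 + 0.14215492×0.8038 = 0.190914
  M+8: 0.14215492×0.1962 = 0.027891
Scale to base peak (0.384241) = 100: 22.9 : 80.4 : 100.0 : 49.7 : 7.3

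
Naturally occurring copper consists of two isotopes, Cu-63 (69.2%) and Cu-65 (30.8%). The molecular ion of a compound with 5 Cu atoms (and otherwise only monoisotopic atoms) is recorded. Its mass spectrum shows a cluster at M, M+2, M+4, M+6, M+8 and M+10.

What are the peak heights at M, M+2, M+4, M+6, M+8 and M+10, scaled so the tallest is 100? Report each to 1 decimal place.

Expanding (0.692 + 0.308)^5:
P(M) = 0.692^5 = 0.158683
P(M+2) = 5 × 0.692^4 × 0.308^1 = 0.353139
P(M+4) = 10 × 0.692^3 × 0.308^2 = 0.314355
P(M+6) = 10 × 0.692^2 × 0.308^3 = 0.139915
P(M+8) = 5 × 0.692^1 × 0.308^4 = 0.031137
P(M+10) = 0.308^5 = 0.002772
The M+2 peak is largest (0.353139); scaling to 100 gives 44.9 : 100.0 : 89.0 : 39.6 : 8.8 : 0.8.

44.9 : 100.0 : 89.0 : 39.6 : 8.8 : 0.8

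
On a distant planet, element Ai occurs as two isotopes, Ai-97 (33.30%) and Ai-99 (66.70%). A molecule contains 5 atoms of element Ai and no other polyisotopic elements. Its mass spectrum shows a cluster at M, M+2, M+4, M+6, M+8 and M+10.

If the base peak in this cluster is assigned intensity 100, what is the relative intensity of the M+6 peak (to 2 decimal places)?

(0.3330 + 0.6670)^5 gives M 0.0041, M+2 0.0410, M+4 0.1643, M+6 0.3291, M+8 0.3295, M+10 0.1320; the largest is M+8.
P(M+8) = C(5,4) × 0.3330^1 × 0.6670^4 = 5 × 0.3330 × 0.19792622 = 0.329547 (base)
P(M+6) = C(5,3) × 0.3330^2 × 0.6670^3 = 10 × 0.110889 × 0.29674096 = 0.329053
Relative intensity = 0.329053 / 0.329547 × 100 = 99.85

99.85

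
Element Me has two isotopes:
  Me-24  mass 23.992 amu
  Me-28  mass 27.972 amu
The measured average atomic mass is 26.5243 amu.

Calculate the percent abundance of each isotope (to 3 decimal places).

Me-24: 36.374%, Me-28: 63.626%

Let x be the fractional abundance of Me-24; then Me-28 has abundance 1 − x.
23.992·x + 27.972·(1 − x) = 26.5243
(23.992 − 27.972)·x = 26.5243 − 27.972
x = -1.4477 / -3.980 = 0.36374 → 36.374% Me-24, 63.626% Me-28.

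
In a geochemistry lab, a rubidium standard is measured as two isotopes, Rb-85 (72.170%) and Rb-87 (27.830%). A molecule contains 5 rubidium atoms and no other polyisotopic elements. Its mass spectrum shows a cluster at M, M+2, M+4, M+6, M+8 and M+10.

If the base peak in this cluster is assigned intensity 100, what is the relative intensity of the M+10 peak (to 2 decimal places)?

0.44

Binomial terms of (0.72170 + 0.27830)^5: M 0.1958, M+2 0.3775, M+4 0.2911, M+6 0.1123, M+8 0.0216, M+10 0.0017 → M+2 is the base peak.
P(M+2) = C(5,1) × 0.72170^4 × 0.27830^1 = 5 × 0.27128565 × 0.2783 = 0.377494 (base)
P(M+10) = C(5,5) × 0.72170^0 × 0.27830^5 = 1 × 1.0000 × 0.00166942 = 0.001669
Relative intensity = 0.001669 / 0.377494 × 100 = 0.44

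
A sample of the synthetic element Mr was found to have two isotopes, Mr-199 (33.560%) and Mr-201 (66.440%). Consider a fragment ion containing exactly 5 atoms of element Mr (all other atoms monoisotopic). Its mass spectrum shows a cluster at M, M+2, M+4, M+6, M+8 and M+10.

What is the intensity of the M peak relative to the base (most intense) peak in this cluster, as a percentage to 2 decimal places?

1.29%

Binomial terms of (0.33560 + 0.66440)^5: M 0.0043, M+2 0.0421, M+4 0.1668, M+6 0.3303, M+8 0.3270, M+10 0.1295 → M+6 is the base peak.
P(M+6) = C(5,3) × 0.33560^2 × 0.66440^3 = 10 × 0.11262736 × 0.29328434 = 0.330318 (base)
P(M) = C(5,0) × 0.33560^5 × 0.66440^0 = 1 × 0.00425706 × 1.0000 = 0.004257
Relative intensity = 0.004257 / 0.330318 × 100 = 1.29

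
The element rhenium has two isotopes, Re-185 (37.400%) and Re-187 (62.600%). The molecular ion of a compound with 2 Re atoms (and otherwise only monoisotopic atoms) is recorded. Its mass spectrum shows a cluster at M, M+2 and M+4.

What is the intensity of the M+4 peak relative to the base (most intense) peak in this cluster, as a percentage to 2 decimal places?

(0.37400 + 0.62600)^2 gives M 0.1399, M+2 0.4682, M+4 0.3919; the largest is M+2.
P(M+2) = C(2,1) × 0.37400^1 × 0.62600^1 = 2 × 0.3740 × 0.6260 = 0.468248 (base)
P(M+4) = C(2,2) × 0.37400^0 × 0.62600^2 = 1 × 1.0000 × 0.391876 = 0.391876
Relative intensity = 0.391876 / 0.468248 × 100 = 83.69

83.69%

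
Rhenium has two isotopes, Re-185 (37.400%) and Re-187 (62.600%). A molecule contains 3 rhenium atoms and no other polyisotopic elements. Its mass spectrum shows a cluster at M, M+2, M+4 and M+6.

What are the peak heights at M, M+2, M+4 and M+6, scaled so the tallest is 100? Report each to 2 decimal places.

11.90 : 59.74 : 100.00 : 55.79

Each Re atom is independently Re-185 (p = 0.37400) or Re-187 (q = 0.62600); the cluster is the binomial expansion (p + q)^3.
P(M) = 0.37400^3 = 0.052314
P(M+2) = 3 × 0.37400^2 × 0.62600^1 = 0.262687
P(M+4) = 3 × 0.37400^1 × 0.62600^2 = 0.439685
P(M+6) = 0.62600^3 = 0.245314
The M+4 peak is largest (0.439685); scaling to 100 gives 11.90 : 59.74 : 100.00 : 55.79.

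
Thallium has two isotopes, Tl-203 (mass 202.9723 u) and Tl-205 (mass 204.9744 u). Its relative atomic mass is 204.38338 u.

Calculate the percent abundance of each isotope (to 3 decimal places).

Tl-203: 29.520%, Tl-205: 70.480%

With x = fraction of Tl-203 (so Tl-205 is 1 − x):
202.9723·x + 204.9744·(1 − x) = 204.38338
(202.9723 − 204.9744)·x = 204.38338 − 204.9744
x = -0.59102 / -2.0021 = 0.29520 → 29.520% Tl-203, 70.480% Tl-205.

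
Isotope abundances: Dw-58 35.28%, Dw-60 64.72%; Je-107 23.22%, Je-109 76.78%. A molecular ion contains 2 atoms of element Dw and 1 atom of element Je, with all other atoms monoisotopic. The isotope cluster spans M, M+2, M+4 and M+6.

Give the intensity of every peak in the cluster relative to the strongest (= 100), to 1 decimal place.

6.5 : 45.0 : 100.0 : 71.8

Element Dw pattern (n=2): 0.12446784 : 0.45666432 : 0.41886784
Element Je pattern (n=1): 0.2322 : 0.7678
Convolve the two distributions (both contribute in 2-u steps):
  M: 0.12446784×0.2322 = 0.028901
  M+2: 0.12446784×0.7678 + 0.45666432×0.2322 = 0.201604
  M+4: 0.45666432×0.7678 + 0.41886784×0.2322 = 0.447888
  M+6: 0.41886784×0.7678 = 0.321607
Scale to base peak (0.447888) = 100: 6.5 : 45.0 : 100.0 : 71.8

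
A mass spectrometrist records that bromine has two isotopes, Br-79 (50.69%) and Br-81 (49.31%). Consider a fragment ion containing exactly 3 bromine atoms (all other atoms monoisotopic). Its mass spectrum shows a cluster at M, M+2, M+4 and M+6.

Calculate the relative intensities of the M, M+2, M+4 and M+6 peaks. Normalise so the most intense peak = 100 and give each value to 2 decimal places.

Expanding (0.5069 + 0.4931)^3:
P(M) = 0.5069^3 = 0.130247
P(M+2) = 3 × 0.5069^2 × 0.4931^1 = 0.380103
P(M+4) = 3 × 0.5069^1 × 0.4931^2 = 0.369755
P(M+6) = 0.4931^3 = 0.119896
The M+2 peak is largest (0.380103); scaling to 100 gives 34.27 : 100.00 : 97.28 : 31.54.

34.27 : 100.00 : 97.28 : 31.54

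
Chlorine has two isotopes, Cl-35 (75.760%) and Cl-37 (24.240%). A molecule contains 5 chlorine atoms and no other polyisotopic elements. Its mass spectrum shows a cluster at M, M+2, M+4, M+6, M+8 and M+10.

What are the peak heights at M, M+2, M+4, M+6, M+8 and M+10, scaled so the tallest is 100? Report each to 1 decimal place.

Expanding (0.75760 + 0.24240)^5:
P(M) = 0.75760^5 = 0.249574
P(M+2) = 5 × 0.75760^4 × 0.24240^1 = 0.399266
P(M+4) = 10 × 0.75760^3 × 0.24240^2 = 0.255497
P(M+6) = 10 × 0.75760^2 × 0.24240^3 = 0.081748
P(M+8) = 5 × 0.75760^1 × 0.24240^4 = 0.013078
P(M+10) = 0.24240^5 = 0.000837
The M+2 peak is largest (0.399266); scaling to 100 gives 62.5 : 100.0 : 64.0 : 20.5 : 3.3 : 0.2.

62.5 : 100.0 : 64.0 : 20.5 : 3.3 : 0.2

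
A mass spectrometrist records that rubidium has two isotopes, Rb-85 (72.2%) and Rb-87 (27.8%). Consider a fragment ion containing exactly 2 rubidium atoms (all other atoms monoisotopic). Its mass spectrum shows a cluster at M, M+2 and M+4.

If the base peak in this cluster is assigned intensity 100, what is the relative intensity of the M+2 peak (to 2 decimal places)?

77.01

(0.722 + 0.278)^2 gives M 0.5213, M+2 0.4014, M+4 0.0773; the largest is M.
P(M) = C(2,0) × 0.722^2 × 0.278^0 = 1 × 0.521284 × 1.0000 = 0.521284 (base)
P(M+2) = C(2,1) × 0.722^1 × 0.278^1 = 2 × 0.7220 × 0.2780 = 0.401432
Relative intensity = 0.401432 / 0.521284 × 100 = 77.01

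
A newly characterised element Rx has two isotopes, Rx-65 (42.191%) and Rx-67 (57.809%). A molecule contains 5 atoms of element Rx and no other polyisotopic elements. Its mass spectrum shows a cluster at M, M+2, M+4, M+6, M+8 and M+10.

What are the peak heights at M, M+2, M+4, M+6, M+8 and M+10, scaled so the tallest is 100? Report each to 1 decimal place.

3.9 : 26.6 : 73.0 : 100.0 : 68.5 : 18.8

The 5 Rx atoms are independent, so intensities follow the terms of (0.42191 + 0.57809)^5.
P(M) = 0.42191^5 = 0.013369
P(M+2) = 5 × 0.42191^4 × 0.57809^1 = 0.091589
P(M+4) = 10 × 0.42191^3 × 0.57809^2 = 0.250987
P(M+6) = 10 × 0.42191^2 × 0.57809^3 = 0.343895
P(M+8) = 5 × 0.42191^1 × 0.57809^4 = 0.235598
P(M+10) = 0.57809^5 = 0.064562
The M+6 peak is largest (0.343895); scaling to 100 gives 3.9 : 26.6 : 73.0 : 100.0 : 68.5 : 18.8.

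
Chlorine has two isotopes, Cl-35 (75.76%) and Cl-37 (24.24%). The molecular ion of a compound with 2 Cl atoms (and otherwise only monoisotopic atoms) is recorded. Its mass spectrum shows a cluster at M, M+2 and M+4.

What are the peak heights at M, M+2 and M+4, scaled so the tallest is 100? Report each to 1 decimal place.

100.0 : 64.0 : 10.2

Expanding (0.7576 + 0.2424)^2:
P(M) = 0.7576^2 = 0.573958
P(M+2) = 2 × 0.7576^1 × 0.2424^1 = 0.367284
P(M+4) = 0.2424^2 = 0.058758
The M peak is largest (0.573958); scaling to 100 gives 100.0 : 64.0 : 10.2.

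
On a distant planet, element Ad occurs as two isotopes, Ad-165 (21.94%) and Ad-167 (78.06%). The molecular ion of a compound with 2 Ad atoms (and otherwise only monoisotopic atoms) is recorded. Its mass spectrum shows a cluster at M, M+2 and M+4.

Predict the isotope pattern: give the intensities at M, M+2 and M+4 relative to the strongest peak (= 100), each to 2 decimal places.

7.90 : 56.21 : 100.00

Each Ad atom is independently Ad-165 (p = 0.2194) or Ad-167 (q = 0.7806); the cluster is the binomial expansion (p + q)^2.
P(M) = 0.2194^2 = 0.048136
P(M+2) = 2 × 0.2194^1 × 0.7806^1 = 0.342527
P(M+4) = 0.7806^2 = 0.609336
The M+4 peak is largest (0.609336); scaling to 100 gives 7.90 : 56.21 : 100.00.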